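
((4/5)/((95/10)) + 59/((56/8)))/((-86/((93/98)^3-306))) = 325168287219/10765354096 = 30.21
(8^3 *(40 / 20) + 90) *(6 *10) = 66840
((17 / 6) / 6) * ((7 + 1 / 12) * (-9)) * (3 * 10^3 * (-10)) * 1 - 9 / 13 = 11740616 / 13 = 903124.31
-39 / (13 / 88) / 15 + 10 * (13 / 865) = -15094 / 865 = -17.45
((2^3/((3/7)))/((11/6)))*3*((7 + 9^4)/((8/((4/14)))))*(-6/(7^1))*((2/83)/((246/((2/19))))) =-315264/4978589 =-0.06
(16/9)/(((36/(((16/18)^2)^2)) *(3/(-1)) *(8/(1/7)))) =-2048/11160261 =-0.00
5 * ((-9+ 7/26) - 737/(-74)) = 2955/481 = 6.14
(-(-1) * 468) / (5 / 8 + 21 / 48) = 7488 / 17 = 440.47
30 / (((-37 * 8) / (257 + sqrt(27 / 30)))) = -3855 / 148 - 9 * sqrt(10) / 296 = -26.14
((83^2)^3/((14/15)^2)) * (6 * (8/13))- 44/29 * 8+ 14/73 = 1868758480123757370/1348529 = 1385775522902.18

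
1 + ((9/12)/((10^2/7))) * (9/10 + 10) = 6289/4000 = 1.57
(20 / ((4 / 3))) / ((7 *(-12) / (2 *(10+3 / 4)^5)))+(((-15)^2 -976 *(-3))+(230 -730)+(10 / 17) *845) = -11728010519 / 243712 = -48122.42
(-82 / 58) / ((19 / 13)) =-533 / 551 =-0.97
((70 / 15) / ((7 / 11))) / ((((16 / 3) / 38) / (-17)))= -888.25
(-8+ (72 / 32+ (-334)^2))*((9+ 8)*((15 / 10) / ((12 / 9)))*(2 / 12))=22756251 / 64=355566.42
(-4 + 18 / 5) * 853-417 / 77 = -133447 / 385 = -346.62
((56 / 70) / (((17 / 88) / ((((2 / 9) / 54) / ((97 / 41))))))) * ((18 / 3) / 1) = 28864 / 667845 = 0.04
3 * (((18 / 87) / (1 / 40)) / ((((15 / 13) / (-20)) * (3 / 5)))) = -717.24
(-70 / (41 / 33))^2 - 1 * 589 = 2585.36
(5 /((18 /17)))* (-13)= -1105 /18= -61.39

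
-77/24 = -3.21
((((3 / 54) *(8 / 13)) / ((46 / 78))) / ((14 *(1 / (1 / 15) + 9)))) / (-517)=-1 / 2996532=-0.00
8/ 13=0.62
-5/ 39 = -0.13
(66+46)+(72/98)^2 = 270208/2401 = 112.54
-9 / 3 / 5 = -3 / 5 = -0.60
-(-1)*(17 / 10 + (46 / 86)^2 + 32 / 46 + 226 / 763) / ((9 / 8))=1288385156 / 486721515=2.65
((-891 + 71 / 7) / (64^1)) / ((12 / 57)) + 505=393903 / 896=439.62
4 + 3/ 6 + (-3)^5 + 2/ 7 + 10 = -3195/ 14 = -228.21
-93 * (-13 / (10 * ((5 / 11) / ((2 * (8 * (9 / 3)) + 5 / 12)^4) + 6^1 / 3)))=1515386854560579 / 25068435355420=60.45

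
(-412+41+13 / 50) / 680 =-18537 / 34000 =-0.55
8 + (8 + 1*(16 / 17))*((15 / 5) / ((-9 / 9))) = -320 / 17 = -18.82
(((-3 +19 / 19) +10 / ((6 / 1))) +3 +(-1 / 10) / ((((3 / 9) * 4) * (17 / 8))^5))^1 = 56782616 / 21297855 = 2.67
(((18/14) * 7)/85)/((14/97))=873/1190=0.73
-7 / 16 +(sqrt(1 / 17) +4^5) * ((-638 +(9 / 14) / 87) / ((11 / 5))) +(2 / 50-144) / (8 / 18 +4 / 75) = -1327501545 / 4466-1295125 * sqrt(17) / 75922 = -297316.54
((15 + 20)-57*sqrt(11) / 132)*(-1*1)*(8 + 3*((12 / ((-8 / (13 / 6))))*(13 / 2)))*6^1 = 46515 / 4-25251*sqrt(11) / 176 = 11152.91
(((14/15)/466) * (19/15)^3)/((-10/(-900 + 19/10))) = 431204753/1179562500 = 0.37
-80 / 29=-2.76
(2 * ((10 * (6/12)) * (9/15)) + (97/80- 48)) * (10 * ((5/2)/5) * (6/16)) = -9789/128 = -76.48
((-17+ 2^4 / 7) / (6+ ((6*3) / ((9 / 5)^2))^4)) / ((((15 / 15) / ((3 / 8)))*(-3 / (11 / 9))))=825957 / 352204496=0.00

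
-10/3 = -3.33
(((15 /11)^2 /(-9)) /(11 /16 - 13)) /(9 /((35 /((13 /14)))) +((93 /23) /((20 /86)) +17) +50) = 0.00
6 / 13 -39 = -501 / 13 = -38.54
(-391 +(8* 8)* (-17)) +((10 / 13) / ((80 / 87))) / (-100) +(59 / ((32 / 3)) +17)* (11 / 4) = -58949173 / 41600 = -1417.05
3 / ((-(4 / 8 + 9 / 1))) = -6 / 19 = -0.32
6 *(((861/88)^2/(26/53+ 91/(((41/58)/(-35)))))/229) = -536963511/964482458368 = -0.00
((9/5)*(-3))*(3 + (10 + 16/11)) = -4293/55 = -78.05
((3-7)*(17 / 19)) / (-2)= 1.79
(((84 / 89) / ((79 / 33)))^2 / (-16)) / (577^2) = -480249 / 16458332130769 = -0.00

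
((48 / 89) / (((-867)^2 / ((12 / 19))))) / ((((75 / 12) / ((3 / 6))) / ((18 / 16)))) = 0.00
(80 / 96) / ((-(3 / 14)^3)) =-6860 / 81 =-84.69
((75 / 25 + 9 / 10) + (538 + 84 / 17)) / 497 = 92963 / 84490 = 1.10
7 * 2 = 14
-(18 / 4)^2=-81 / 4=-20.25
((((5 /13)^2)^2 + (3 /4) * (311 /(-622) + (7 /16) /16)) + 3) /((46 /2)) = 78011749 /672668672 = 0.12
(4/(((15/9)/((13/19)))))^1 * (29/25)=4524/2375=1.90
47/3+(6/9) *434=305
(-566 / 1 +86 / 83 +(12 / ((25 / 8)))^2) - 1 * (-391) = -8259447 / 51875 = -159.22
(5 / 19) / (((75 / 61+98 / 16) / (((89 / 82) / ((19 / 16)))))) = 1737280 / 53120789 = 0.03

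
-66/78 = -11/13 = -0.85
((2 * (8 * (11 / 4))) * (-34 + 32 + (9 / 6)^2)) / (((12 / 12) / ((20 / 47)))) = 220 / 47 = 4.68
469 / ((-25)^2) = 469 / 625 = 0.75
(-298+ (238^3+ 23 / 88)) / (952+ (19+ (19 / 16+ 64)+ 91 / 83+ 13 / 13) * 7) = 28132867430 / 3247123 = 8663.94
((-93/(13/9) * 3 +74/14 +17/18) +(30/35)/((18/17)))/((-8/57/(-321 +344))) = 133221635/4368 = 30499.46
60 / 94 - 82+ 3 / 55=-81.31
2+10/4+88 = 185/2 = 92.50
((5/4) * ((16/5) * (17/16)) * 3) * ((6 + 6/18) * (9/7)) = 2907/28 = 103.82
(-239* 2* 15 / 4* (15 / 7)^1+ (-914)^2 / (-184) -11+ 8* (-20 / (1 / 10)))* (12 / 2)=-9652530 / 161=-59953.60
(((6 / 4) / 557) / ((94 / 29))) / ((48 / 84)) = 609 / 418864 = 0.00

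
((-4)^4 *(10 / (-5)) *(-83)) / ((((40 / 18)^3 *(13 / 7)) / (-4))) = -13553568 / 1625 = -8340.66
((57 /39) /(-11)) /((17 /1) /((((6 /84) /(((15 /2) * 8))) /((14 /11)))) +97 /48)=-912 /124763951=-0.00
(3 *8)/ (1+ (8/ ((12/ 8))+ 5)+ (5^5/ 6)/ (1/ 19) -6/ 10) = 720/ 297197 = 0.00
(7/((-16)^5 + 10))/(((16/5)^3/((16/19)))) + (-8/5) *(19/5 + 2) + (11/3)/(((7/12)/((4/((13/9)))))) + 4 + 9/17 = 2496412208881679/197251202803200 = 12.66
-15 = -15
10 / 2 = 5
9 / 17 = 0.53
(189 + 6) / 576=65 / 192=0.34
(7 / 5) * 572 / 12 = 1001 / 15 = 66.73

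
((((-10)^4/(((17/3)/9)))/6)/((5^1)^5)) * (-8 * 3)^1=-1728/85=-20.33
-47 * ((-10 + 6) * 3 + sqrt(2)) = 564 - 47 * sqrt(2) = 497.53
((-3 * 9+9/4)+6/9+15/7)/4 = -1843/336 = -5.49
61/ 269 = 0.23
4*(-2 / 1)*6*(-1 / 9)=16 / 3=5.33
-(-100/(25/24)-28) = 124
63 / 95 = 0.66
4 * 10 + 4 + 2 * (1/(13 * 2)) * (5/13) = 7441/169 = 44.03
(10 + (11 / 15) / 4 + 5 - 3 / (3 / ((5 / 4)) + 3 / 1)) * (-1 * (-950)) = 250135 / 18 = 13896.39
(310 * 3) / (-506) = -465 / 253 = -1.84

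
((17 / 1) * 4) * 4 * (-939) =-255408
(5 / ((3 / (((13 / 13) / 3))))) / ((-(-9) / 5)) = 25 / 81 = 0.31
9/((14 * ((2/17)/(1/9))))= 17/28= 0.61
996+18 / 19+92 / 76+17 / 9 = 171008 / 171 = 1000.05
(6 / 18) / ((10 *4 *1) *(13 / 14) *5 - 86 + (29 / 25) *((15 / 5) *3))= 175 / 57831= 0.00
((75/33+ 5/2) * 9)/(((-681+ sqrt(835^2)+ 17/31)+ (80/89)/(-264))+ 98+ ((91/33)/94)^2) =1140366406410/6704640736523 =0.17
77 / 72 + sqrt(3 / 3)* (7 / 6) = 161 / 72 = 2.24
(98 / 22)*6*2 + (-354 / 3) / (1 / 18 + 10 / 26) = -243168 / 1133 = -214.62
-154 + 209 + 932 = 987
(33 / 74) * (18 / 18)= 33 / 74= 0.45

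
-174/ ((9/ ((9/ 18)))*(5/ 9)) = -87/ 5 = -17.40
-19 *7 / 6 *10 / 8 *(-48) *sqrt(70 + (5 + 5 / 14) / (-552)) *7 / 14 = 95 *sqrt(29027495) / 92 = 5563.40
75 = 75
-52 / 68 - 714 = -12151 / 17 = -714.76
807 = 807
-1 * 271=-271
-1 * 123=-123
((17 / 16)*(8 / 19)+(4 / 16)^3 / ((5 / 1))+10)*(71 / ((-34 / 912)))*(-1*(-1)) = -13533807 / 680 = -19902.66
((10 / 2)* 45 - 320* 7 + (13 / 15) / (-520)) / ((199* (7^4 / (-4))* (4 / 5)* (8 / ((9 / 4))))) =3627003 / 611582720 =0.01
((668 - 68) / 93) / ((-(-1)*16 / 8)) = 100 / 31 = 3.23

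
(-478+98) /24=-95 /6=-15.83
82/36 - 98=-1723/18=-95.72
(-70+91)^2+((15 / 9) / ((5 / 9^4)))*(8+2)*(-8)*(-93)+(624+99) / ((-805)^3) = 8488308010824402 / 521660125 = 16271721.00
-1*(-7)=7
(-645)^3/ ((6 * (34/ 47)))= -4203932625/ 68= -61822538.60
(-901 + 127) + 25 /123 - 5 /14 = -1333093 /1722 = -774.15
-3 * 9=-27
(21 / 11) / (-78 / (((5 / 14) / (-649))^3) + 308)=375 / 91940623699364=0.00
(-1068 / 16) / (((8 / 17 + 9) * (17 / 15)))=-4005 / 644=-6.22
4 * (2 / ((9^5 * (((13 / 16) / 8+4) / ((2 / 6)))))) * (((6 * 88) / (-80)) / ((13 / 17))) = -191488 / 2015047125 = -0.00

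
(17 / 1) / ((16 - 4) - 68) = -17 / 56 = -0.30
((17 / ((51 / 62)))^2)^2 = 14776336 / 81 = 182423.90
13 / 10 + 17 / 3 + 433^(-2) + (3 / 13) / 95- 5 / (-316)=1533249277447 / 219508371420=6.98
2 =2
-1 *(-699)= 699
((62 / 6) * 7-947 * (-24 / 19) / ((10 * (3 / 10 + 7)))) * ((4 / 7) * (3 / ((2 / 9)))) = 6644934 / 9709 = 684.41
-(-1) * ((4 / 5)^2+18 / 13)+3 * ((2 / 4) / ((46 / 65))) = 123911 / 29900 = 4.14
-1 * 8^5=-32768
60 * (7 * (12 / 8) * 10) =6300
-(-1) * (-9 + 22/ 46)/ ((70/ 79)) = -1106/ 115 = -9.62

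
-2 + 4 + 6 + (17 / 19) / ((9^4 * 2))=1994561 / 249318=8.00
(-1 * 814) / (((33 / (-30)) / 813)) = 601620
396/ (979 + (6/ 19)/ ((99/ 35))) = 248292/ 613903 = 0.40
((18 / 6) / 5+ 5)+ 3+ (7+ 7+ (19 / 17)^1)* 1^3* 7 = 9726 / 85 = 114.42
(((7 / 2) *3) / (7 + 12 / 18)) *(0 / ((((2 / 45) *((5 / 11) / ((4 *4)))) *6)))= 0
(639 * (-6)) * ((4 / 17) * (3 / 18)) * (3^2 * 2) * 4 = -184032 / 17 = -10825.41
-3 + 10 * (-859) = -8593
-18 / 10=-9 / 5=-1.80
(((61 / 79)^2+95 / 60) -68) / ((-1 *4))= 4929425 / 299568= 16.46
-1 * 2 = -2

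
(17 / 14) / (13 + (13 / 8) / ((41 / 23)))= 0.09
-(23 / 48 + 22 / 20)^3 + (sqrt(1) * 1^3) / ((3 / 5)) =-31399939 / 13824000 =-2.27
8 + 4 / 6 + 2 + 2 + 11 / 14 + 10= 985 / 42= 23.45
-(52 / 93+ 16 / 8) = -238 / 93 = -2.56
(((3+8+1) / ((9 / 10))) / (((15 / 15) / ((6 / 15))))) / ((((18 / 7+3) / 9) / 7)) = 784 / 13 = 60.31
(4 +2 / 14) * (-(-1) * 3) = 12.43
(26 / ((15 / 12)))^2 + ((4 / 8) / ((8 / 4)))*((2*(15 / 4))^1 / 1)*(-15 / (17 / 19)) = 1364101 / 3400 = 401.21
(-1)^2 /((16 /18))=9 /8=1.12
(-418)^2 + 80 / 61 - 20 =10657024 / 61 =174705.31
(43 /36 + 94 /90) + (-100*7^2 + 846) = -729317 /180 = -4051.76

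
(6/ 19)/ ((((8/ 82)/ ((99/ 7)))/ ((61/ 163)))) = 742797/ 43358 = 17.13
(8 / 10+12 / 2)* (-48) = -1632 / 5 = -326.40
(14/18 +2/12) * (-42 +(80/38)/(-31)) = -210613/5301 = -39.73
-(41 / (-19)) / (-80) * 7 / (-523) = 287 / 794960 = 0.00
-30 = -30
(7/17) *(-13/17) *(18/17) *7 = -11466/4913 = -2.33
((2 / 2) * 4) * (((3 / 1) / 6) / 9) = 2 / 9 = 0.22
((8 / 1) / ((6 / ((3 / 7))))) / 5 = 4 / 35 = 0.11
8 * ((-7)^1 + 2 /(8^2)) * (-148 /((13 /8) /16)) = 1056128 /13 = 81240.62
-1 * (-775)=775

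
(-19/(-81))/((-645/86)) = -38/1215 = -0.03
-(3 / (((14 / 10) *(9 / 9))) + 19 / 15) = -358 / 105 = -3.41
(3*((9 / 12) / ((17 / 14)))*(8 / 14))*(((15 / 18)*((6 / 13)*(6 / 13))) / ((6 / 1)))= 90 / 2873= 0.03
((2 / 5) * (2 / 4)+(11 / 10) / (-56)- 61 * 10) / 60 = -113833 / 11200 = -10.16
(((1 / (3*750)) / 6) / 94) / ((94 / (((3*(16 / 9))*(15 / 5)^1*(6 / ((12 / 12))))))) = 2 / 2485125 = 0.00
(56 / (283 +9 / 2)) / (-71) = -112 / 40825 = -0.00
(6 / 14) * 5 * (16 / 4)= 60 / 7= 8.57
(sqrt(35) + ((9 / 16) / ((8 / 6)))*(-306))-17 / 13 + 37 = -38855 / 416 + sqrt(35) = -87.49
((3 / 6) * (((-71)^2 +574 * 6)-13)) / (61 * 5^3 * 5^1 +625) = 2118 / 19375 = 0.11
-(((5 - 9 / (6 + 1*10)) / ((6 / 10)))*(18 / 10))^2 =-45369 / 256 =-177.22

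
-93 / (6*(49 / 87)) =-2697 / 98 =-27.52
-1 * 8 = -8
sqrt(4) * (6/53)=12/53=0.23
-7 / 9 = -0.78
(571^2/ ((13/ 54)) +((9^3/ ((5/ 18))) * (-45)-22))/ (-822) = -8035327/ 5343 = -1503.90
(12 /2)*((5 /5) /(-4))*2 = -3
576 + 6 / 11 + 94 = 670.55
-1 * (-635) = 635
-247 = -247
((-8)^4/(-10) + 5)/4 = -2023/20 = -101.15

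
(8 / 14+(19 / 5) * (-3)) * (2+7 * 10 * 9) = -239528 / 35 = -6843.66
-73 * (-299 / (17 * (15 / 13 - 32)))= -41.62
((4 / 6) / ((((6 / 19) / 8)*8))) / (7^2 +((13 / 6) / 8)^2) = 4864 / 113065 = 0.04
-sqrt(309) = -17.58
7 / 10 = 0.70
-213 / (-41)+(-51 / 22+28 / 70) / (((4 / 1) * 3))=272509 / 54120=5.04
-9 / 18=-1 / 2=-0.50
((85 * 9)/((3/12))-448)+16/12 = 7840/3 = 2613.33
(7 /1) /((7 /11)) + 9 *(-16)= -133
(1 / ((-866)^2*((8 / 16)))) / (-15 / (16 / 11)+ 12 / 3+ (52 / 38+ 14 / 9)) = -1368 / 1738210519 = -0.00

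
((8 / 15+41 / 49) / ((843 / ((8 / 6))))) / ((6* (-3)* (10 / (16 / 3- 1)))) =-13091 / 250940025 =-0.00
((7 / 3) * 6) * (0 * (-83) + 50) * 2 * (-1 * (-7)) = 9800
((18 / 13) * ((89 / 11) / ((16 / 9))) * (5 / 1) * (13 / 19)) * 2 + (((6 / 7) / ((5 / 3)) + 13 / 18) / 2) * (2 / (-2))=2797841 / 65835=42.50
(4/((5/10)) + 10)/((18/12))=12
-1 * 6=-6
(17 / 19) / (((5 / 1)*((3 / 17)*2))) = 289 / 570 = 0.51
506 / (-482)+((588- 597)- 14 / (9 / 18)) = -9170 / 241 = -38.05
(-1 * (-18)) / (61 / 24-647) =-432 / 15467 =-0.03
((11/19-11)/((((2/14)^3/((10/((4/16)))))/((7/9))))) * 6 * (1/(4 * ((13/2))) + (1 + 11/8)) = -1610322.51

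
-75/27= -2.78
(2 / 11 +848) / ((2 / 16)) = 74640 / 11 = 6785.45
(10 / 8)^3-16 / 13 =601 / 832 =0.72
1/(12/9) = 3/4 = 0.75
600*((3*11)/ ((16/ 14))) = 17325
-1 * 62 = -62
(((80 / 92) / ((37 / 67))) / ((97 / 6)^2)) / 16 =3015 / 8007059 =0.00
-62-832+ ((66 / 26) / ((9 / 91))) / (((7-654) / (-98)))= -1727708 / 1941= -890.11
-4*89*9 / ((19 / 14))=-44856 / 19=-2360.84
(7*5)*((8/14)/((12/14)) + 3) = 385/3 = 128.33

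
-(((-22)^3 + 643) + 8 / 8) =10004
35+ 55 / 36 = 1315 / 36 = 36.53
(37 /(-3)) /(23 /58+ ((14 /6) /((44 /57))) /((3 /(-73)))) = 47212 /280043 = 0.17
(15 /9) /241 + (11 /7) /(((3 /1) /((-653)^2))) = 1130410294 /5061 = 223357.10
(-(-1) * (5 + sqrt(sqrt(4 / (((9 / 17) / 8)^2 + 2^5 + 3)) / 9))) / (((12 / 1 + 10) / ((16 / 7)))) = 32 * sqrt(17) * 647441^(3 / 4) / 149558871 + 40 / 77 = 0.54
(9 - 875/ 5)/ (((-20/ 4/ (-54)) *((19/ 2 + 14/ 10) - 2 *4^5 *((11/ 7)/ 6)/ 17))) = 6400296/ 73727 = 86.81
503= 503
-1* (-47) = 47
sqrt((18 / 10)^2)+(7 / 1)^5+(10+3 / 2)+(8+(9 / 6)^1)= 84149 / 5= 16829.80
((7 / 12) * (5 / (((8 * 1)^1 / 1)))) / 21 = 5 / 288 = 0.02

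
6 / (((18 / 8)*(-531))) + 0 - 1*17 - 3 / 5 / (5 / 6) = -705899 / 39825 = -17.73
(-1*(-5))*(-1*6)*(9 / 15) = -18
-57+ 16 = -41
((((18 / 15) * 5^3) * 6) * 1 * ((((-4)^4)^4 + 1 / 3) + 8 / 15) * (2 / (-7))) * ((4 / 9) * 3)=-10307921512480 / 7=-1472560216068.57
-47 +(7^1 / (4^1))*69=295 / 4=73.75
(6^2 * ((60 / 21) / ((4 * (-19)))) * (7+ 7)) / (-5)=72 / 19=3.79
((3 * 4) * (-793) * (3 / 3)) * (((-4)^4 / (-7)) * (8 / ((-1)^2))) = 19488768 / 7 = 2784109.71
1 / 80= 0.01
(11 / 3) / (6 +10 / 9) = 33 / 64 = 0.52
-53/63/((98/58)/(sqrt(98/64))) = -1537* sqrt(2)/3528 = -0.62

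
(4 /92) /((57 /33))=11 /437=0.03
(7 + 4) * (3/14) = 33/14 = 2.36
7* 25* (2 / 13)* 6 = 2100 / 13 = 161.54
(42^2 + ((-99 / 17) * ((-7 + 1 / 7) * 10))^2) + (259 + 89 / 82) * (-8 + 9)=187518704775 / 1161202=161486.72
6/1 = 6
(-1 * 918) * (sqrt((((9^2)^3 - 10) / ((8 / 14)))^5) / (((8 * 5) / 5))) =-6351883654452651 * sqrt(3720017) / 128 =-95711699379714325.46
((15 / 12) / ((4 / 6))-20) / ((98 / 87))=-16.09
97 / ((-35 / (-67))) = 6499 / 35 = 185.69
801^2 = 641601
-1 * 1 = -1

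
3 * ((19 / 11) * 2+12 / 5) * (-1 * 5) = -87.82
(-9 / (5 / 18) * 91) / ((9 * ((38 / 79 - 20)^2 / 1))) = -567931 / 660490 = -0.86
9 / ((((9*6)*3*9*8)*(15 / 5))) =1 / 3888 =0.00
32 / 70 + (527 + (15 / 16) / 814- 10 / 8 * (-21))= 252402389 / 455840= 553.71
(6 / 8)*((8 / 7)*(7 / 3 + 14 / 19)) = 50 / 19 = 2.63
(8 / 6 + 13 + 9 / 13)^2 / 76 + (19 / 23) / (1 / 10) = 7465337 / 664677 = 11.23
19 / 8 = 2.38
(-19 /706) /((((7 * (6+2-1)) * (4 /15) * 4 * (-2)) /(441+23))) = 8265 /69188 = 0.12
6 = 6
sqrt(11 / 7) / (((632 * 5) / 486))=243 * sqrt(77) / 11060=0.19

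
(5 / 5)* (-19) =-19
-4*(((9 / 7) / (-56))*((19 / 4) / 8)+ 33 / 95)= -397707 / 297920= -1.33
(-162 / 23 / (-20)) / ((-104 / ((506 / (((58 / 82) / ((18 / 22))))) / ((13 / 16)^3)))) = -15303168 / 4141345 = -3.70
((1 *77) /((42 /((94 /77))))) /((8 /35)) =235 /24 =9.79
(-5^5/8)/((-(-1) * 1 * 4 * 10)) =-625/64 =-9.77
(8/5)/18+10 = 10.09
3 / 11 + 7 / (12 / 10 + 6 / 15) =409 / 88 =4.65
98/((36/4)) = 98/9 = 10.89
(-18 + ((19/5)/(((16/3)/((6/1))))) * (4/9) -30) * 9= -414.90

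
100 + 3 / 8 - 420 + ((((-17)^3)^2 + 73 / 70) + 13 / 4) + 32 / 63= 24137254.18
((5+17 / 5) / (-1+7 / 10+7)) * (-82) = -6888 / 67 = -102.81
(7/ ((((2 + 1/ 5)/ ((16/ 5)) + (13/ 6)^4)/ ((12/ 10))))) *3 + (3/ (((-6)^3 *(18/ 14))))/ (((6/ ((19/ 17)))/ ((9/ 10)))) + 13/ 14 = 7705307111/ 3785171040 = 2.04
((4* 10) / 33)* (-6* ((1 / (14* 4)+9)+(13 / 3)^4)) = -16403210 / 6237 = -2629.98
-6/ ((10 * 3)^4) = -1/ 135000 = -0.00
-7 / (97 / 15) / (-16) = 105 / 1552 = 0.07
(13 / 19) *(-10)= -130 / 19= -6.84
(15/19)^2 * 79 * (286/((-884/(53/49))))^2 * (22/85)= 13291359345/8516793586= 1.56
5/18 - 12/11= -161/198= -0.81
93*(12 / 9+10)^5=1408498144 / 81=17388865.98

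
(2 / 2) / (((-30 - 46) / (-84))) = 21 / 19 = 1.11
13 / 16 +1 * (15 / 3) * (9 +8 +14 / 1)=2493 / 16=155.81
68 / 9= 7.56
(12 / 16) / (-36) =-1 / 48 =-0.02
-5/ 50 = -1/ 10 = -0.10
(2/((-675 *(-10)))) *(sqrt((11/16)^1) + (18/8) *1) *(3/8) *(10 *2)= sqrt(11)/1800 + 1/200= 0.01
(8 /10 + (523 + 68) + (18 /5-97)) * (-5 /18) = -1246 /9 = -138.44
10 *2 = 20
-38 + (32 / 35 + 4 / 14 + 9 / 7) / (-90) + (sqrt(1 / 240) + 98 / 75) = -38557 / 1050 + sqrt(15) / 60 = -36.66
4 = 4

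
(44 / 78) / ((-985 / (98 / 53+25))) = -31306 / 2035995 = -0.02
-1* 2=-2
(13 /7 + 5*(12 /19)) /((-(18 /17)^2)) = -192763 /43092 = -4.47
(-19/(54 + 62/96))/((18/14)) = -2128/7869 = -0.27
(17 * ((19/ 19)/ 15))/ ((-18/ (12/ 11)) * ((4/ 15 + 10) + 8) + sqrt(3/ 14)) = -358666/ 95383833 -85 * sqrt(42)/ 95383833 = -0.00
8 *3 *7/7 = 24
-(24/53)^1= -24/53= -0.45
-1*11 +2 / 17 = -185 / 17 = -10.88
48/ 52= 12/ 13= 0.92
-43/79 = -0.54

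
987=987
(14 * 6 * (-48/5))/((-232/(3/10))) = 756/725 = 1.04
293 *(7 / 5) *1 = 2051 / 5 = 410.20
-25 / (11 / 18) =-40.91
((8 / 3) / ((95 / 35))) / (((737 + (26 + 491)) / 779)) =1148 / 1881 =0.61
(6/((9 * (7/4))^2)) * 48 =512/441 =1.16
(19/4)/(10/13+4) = 1.00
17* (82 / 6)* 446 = 310862 / 3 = 103620.67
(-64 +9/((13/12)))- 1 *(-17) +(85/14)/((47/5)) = -325449/8554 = -38.05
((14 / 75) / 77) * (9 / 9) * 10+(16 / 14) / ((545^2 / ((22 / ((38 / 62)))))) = 31783508 / 1303642725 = 0.02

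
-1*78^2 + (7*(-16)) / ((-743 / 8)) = -4519516 / 743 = -6082.79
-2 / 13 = -0.15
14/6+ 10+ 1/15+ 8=20.40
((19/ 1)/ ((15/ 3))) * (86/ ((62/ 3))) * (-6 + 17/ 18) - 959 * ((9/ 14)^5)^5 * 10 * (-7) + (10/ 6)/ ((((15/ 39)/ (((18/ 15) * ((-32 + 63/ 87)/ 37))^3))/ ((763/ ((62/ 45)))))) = -3407190048259698792399689494252494980034167/ 1318854663600905604343110361324663603200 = -2583.45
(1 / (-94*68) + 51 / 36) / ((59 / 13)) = 353119 / 1131384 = 0.31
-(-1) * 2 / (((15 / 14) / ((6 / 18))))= 28 / 45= 0.62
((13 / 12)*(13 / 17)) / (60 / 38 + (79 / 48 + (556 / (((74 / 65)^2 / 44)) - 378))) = 0.00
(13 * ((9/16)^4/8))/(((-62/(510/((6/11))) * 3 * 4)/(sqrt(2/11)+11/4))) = -292412835/520093696 - 2416635 * sqrt(22)/130023424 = -0.65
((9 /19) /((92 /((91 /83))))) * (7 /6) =1911 /290168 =0.01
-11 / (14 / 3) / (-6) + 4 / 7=27 / 28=0.96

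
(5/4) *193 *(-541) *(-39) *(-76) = -386850165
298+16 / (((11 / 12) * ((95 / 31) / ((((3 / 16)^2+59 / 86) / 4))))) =214988407 / 718960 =299.03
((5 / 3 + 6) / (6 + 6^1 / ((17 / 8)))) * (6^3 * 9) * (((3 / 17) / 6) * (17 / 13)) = 21114 / 325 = 64.97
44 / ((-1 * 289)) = -0.15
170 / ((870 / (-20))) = -340 / 87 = -3.91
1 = 1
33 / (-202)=-33 / 202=-0.16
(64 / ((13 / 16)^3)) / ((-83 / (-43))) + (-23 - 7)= 5801662 / 182351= 31.82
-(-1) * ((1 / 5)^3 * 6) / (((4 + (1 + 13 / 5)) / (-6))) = -18 / 475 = -0.04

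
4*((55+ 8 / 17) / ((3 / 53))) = 199916 / 51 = 3919.92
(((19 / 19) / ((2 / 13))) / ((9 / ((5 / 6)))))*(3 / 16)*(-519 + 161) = -11635 / 288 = -40.40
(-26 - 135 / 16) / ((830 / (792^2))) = -10800702 / 415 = -26025.79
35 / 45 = 7 / 9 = 0.78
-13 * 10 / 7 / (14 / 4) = -260 / 49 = -5.31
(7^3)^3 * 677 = 27319391939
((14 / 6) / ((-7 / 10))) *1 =-10 / 3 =-3.33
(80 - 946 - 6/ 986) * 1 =-426941/ 493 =-866.01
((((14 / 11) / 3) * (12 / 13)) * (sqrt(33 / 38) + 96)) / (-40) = -672 / 715 - 7 * sqrt(1254) / 27170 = -0.95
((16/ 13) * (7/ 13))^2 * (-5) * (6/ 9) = -1.46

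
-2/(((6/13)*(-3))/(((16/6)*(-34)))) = -3536/27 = -130.96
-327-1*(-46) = -281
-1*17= -17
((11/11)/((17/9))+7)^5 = 34359738368/1419857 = 24199.44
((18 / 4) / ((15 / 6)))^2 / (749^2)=81 / 14025025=0.00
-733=-733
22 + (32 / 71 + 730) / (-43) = 15304 / 3053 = 5.01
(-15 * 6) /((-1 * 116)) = 45 /58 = 0.78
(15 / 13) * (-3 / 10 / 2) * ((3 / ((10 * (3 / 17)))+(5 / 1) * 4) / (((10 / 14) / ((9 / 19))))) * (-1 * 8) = 123039 / 6175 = 19.93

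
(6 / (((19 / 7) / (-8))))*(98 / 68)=-8232 / 323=-25.49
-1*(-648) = 648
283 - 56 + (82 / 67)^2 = 1025727 / 4489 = 228.50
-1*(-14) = 14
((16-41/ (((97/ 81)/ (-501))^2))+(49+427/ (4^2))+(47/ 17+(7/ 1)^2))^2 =337271106068029808294871001/ 6549750325504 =51493734769512.30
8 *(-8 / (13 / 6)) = -384 / 13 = -29.54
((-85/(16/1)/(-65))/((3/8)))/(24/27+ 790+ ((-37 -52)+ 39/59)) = 3009/9699404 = 0.00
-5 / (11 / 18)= -8.18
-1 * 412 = -412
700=700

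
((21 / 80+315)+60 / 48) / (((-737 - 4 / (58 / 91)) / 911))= -668955499 / 1724400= -387.94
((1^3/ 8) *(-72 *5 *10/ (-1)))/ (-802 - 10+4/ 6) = -675/ 1217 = -0.55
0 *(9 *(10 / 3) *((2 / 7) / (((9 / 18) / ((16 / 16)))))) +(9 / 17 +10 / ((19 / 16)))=8.95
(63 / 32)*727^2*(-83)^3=-19038978713349 / 32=-594968084792.16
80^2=6400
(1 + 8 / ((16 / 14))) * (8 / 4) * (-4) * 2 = -128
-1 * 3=-3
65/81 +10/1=875/81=10.80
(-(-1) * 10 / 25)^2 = 4 / 25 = 0.16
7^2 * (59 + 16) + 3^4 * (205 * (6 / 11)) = 140055 / 11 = 12732.27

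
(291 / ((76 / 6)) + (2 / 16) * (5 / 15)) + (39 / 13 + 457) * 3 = 639775 / 456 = 1403.02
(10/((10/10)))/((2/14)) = 70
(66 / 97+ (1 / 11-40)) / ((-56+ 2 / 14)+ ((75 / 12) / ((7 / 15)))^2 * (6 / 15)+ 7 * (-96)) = 16407944 / 274427065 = 0.06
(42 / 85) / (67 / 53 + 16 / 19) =2014 / 8585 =0.23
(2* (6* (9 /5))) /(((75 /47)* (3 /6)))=27.07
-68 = -68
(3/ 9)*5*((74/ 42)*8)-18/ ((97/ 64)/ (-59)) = 4425544/ 6111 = 724.19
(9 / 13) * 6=54 / 13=4.15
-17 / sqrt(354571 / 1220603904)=-9792* sqrt(952861) / 9583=-997.44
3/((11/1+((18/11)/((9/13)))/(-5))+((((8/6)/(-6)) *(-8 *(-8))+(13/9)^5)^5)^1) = -118453167969155677147091085/1241180005234010574643854728954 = -0.00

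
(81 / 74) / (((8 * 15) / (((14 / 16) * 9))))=1701 / 23680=0.07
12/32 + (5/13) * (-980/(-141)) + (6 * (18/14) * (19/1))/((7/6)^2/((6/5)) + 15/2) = 3833322469/191438520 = 20.02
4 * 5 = 20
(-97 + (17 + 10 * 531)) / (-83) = -5230 / 83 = -63.01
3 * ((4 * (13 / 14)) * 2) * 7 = 156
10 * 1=10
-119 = -119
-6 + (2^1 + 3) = -1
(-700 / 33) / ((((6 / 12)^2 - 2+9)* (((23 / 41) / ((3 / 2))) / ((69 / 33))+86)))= -574 / 16907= -0.03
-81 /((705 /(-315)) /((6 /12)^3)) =1701 /376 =4.52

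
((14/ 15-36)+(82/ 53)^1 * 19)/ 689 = -4508/ 547755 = -0.01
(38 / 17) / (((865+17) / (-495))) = -1045 / 833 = -1.25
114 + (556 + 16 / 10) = 3358 / 5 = 671.60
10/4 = 5/2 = 2.50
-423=-423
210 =210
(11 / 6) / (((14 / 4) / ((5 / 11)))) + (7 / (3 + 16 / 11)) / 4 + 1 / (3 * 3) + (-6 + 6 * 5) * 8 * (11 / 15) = 178343 / 1260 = 141.54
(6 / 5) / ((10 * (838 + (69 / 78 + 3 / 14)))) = 273 / 1908950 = 0.00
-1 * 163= -163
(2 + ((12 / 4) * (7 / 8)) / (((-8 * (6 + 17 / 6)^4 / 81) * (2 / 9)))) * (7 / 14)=125007667 / 126247696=0.99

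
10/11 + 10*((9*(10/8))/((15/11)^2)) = 1351/22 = 61.41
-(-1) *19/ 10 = 19/ 10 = 1.90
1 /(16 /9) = 9 /16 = 0.56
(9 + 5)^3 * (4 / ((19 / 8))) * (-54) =-4741632 / 19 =-249559.58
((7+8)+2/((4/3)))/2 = 8.25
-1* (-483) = 483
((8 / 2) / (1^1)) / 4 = 1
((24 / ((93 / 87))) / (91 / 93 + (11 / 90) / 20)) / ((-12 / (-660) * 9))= 7656000 / 54941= 139.35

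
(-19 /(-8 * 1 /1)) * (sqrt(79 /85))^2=1501 /680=2.21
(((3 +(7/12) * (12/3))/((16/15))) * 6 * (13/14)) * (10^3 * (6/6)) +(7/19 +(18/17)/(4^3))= 2015547853/72352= 27857.53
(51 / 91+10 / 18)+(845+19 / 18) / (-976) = 132763 / 532896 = 0.25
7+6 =13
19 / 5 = 3.80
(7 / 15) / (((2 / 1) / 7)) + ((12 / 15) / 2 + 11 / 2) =113 / 15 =7.53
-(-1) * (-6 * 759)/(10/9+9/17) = -696762/251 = -2775.94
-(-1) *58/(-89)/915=-0.00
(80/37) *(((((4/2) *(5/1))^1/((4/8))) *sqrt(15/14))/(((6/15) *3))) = 2000 *sqrt(210)/777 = 37.30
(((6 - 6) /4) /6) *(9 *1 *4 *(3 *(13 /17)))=0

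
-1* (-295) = 295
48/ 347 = 0.14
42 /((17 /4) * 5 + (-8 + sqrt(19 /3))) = 26712 /8123 - 672 * sqrt(57) /8123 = 2.66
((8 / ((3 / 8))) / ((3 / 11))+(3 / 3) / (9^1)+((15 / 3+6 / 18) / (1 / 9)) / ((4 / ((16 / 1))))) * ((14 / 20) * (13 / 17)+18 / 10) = 321967 / 510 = 631.31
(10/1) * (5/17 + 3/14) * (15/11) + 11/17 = 902/119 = 7.58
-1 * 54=-54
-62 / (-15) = 62 / 15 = 4.13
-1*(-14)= 14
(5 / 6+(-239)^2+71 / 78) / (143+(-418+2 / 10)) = -11138935 / 53586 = -207.87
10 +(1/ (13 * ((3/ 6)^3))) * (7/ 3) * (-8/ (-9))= 3958/ 351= 11.28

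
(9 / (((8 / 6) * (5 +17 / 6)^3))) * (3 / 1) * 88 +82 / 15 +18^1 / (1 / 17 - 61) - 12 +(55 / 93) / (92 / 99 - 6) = -10162236904451 / 3138484674255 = -3.24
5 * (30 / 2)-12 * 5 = 15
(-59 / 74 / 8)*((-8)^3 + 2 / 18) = 271813 / 5328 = 51.02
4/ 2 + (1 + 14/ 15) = 59/ 15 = 3.93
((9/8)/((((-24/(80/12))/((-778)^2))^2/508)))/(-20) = -14540258601035/18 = -807792144501.94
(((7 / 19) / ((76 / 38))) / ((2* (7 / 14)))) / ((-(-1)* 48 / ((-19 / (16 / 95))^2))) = 1200325 / 24576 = 48.84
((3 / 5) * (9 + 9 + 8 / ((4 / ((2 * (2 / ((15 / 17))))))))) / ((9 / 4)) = 1624 / 225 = 7.22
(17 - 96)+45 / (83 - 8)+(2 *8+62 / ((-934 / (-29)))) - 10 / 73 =-10331607 / 170455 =-60.61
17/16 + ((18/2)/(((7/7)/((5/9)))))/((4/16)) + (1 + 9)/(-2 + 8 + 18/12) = 1075/48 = 22.40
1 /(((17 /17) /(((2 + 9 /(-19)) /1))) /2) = 58 /19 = 3.05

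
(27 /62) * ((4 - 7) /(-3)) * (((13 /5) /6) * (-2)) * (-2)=0.75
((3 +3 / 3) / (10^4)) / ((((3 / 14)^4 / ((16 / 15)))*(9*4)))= 38416 / 6834375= 0.01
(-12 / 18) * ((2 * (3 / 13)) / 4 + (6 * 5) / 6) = -133 / 39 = -3.41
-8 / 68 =-2 / 17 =-0.12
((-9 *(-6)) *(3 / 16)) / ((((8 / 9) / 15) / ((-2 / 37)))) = -10935 / 1184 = -9.24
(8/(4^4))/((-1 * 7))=-1/224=-0.00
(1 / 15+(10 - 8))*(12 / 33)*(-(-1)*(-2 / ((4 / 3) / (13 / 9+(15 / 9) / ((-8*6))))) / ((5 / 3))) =-6293 / 6600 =-0.95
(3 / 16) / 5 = 3 / 80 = 0.04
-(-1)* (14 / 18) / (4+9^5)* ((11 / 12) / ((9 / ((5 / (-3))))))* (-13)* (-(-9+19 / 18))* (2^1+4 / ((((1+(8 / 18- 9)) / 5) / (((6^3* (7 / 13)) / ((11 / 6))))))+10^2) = -133698565 / 8782125948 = -0.02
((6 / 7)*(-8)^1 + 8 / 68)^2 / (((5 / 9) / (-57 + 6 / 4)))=-321280398 / 70805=-4537.54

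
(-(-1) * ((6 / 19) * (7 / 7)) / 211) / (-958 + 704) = -3 / 509143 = -0.00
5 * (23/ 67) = 115/ 67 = 1.72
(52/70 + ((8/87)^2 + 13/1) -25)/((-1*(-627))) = -0.02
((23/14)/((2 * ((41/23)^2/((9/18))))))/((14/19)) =231173/1317904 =0.18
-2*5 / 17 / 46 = -5 / 391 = -0.01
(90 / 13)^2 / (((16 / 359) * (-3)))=-242325 / 676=-358.47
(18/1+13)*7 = 217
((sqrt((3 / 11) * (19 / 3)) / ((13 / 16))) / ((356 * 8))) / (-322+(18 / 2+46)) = -sqrt(209) / 6796218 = -0.00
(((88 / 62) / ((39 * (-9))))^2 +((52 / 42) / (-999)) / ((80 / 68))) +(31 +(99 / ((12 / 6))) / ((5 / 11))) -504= -11165014736732 / 30664605699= -364.10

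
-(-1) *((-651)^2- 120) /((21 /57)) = 8049939 /7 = 1149991.29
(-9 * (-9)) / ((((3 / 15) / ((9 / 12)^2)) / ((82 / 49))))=149445 / 392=381.24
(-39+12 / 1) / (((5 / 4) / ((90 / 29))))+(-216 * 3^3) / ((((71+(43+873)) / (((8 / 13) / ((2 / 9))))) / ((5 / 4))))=-10851408 / 124033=-87.49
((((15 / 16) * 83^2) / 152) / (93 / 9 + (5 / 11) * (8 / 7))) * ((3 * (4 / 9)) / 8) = 7956795 / 12194048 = 0.65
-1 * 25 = -25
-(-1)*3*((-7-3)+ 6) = -12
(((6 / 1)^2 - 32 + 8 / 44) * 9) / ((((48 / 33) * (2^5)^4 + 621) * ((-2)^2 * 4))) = 207 / 134272376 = 0.00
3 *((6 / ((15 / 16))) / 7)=96 / 35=2.74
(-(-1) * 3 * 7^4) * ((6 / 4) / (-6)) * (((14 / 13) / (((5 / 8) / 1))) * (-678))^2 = -10383621679872 / 4225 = -2457661936.06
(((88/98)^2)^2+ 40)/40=29292517/28824005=1.02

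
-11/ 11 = -1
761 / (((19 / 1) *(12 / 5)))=3805 / 228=16.69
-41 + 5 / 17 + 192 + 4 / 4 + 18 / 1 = 2895 / 17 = 170.29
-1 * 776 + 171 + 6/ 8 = -2417/ 4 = -604.25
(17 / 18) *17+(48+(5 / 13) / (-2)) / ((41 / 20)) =377777 / 9594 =39.38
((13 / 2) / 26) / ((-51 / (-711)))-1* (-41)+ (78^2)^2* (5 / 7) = 12585140215 / 476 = 26439370.20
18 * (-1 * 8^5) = -589824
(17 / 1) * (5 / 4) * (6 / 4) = 255 / 8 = 31.88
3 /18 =0.17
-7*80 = -560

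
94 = 94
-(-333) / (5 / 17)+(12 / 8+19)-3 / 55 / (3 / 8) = 126781 / 110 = 1152.55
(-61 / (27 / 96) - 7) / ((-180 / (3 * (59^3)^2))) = 16998755057323 / 108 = 157395880160.40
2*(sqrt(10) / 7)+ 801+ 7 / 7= 2*sqrt(10) / 7+ 802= 802.90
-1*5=-5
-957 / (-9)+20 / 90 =106.56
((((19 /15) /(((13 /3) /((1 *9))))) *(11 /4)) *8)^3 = 53242246728 /274625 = 193872.54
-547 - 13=-560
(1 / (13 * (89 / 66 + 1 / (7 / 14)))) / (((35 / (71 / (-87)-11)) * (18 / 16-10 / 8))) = 180928 / 2916095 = 0.06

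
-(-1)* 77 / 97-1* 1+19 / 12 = 1.38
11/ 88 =1/ 8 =0.12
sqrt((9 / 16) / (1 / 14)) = 3 * sqrt(14) / 4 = 2.81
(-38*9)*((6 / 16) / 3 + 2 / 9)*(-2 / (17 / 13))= 6175 / 34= 181.62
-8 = -8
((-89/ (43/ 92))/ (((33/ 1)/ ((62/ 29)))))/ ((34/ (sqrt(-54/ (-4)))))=-126914 * sqrt(6)/ 233189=-1.33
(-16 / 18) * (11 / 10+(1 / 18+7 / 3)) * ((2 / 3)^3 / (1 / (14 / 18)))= -70336 / 98415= -0.71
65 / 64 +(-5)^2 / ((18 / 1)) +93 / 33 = 33091 / 6336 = 5.22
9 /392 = 0.02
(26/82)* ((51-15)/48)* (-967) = -37713/164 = -229.96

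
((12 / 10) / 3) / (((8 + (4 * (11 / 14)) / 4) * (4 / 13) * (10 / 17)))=1547 / 6150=0.25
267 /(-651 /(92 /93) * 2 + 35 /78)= -239499 /1180186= -0.20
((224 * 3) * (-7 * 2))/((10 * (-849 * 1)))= 1568/1415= 1.11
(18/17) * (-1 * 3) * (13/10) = -351/85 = -4.13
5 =5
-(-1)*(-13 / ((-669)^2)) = -13 / 447561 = -0.00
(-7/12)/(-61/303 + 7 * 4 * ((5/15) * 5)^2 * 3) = -707/282556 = -0.00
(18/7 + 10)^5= 5277319168/16807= 313995.31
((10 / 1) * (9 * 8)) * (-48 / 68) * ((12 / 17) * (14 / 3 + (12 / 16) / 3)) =-509760 / 289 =-1763.88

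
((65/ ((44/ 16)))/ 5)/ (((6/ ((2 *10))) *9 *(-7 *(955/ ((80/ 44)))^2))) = -8320/ 9177123879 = -0.00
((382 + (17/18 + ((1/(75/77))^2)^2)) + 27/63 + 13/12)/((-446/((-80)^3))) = 174893353995776/395128125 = 442624.41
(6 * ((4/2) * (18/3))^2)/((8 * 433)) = 108/433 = 0.25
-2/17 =-0.12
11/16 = 0.69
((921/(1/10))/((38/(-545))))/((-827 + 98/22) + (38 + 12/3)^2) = -9202325/65588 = -140.31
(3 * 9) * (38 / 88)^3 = 185193 / 85184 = 2.17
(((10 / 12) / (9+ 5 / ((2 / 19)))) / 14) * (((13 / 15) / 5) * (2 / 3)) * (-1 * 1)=-13 / 106785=-0.00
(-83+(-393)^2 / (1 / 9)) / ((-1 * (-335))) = 1389958 / 335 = 4149.13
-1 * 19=-19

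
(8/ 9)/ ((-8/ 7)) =-7/ 9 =-0.78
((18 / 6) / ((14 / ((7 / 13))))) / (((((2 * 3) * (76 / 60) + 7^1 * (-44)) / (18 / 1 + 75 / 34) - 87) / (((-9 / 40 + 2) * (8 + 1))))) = -1316979 / 72781904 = -0.02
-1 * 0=0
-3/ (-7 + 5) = 3/ 2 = 1.50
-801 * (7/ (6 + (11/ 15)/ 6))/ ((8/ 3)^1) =-756945/ 2204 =-343.44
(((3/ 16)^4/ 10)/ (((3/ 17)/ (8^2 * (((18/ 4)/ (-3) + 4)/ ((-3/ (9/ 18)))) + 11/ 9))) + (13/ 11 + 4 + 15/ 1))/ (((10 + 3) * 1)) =1.55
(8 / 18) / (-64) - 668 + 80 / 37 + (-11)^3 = -10639189 / 5328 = -1996.84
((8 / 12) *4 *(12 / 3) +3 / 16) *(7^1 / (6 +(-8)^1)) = -37.99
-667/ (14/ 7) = -667/ 2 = -333.50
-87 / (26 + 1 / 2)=-174 / 53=-3.28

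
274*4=1096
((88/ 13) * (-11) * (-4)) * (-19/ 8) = -9196/ 13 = -707.38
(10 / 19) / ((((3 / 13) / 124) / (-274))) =-4416880 / 57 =-77489.12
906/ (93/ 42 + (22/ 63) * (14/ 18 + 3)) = 1027404/ 4007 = 256.40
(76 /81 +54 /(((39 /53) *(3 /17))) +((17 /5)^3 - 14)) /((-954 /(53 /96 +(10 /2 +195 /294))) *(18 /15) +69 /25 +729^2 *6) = 130869060361 /943864028901315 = 0.00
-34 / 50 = -17 / 25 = -0.68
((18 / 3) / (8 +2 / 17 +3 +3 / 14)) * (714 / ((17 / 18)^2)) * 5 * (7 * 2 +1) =28576800 / 899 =31787.32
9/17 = 0.53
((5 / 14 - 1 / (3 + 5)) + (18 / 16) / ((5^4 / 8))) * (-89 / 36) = -767981 / 1260000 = -0.61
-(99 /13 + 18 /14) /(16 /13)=-405 /56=-7.23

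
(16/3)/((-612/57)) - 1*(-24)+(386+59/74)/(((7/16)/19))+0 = 95226836/5661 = 16821.56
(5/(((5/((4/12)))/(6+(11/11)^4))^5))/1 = 16807/151875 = 0.11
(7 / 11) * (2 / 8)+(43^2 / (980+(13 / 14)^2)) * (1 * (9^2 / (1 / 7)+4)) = 9106383839 / 8458956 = 1076.54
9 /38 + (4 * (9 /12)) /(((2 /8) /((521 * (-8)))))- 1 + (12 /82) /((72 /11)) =-50016.74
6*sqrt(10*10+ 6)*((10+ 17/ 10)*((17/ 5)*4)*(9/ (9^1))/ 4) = 5967*sqrt(106)/ 25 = 2457.36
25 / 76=0.33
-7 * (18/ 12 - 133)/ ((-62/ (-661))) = 1216901/ 124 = 9813.72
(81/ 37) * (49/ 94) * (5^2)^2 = 2480625/ 3478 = 713.23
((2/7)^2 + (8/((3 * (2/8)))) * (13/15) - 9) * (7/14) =719/4410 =0.16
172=172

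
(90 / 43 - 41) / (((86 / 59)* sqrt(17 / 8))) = -98707* sqrt(34) / 31433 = -18.31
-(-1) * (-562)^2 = 315844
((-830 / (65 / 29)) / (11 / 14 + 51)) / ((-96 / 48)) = 3.58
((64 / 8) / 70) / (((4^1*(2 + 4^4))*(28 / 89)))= 89 / 252840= 0.00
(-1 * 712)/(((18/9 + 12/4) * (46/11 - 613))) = 7832/33485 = 0.23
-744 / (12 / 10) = -620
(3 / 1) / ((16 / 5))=15 / 16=0.94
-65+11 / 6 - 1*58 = -727 / 6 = -121.17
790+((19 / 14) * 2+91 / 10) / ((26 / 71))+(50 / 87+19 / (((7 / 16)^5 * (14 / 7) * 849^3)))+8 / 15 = 63852767766183026921 / 77550502578314220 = 823.37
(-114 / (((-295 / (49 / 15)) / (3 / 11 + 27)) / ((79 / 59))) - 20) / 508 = 249839 / 4862957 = 0.05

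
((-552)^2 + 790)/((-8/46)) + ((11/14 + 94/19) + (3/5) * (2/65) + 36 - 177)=-75934470477/43225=-1756725.75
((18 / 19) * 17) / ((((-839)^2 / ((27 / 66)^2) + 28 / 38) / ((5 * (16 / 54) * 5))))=3672 / 129465173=0.00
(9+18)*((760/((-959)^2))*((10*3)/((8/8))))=615600/919681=0.67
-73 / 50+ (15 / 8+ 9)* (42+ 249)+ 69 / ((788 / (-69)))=124390651 / 39400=3157.12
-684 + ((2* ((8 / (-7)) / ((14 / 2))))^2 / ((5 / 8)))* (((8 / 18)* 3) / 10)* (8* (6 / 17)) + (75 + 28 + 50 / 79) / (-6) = -113053755737 / 161227150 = -701.21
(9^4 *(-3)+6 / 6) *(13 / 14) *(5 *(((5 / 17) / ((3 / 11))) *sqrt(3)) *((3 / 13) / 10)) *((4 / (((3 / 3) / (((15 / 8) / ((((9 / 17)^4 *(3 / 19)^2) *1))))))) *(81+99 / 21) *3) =-3878927481.37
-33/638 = -3/58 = -0.05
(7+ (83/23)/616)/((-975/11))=-99259/1255800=-0.08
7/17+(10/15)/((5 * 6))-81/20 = -2213/612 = -3.62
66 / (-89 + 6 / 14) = -231 / 310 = -0.75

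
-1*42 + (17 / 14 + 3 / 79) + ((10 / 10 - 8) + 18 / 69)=-1207971 / 25438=-47.49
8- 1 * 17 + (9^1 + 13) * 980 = 21551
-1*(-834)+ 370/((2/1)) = 1019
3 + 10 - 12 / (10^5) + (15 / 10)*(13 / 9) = 1137491 / 75000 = 15.17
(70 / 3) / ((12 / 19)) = 665 / 18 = 36.94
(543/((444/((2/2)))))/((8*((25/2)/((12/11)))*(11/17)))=9231/447700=0.02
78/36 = 13/6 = 2.17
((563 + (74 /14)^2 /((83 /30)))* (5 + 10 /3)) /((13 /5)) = 1836.85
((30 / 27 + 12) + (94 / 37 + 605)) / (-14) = -206677 / 4662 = -44.33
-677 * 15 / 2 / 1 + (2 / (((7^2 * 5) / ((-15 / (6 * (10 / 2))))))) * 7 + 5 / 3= -5075.86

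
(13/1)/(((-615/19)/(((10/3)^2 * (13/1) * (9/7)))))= -64220/861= -74.59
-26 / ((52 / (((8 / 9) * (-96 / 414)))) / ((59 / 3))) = 3776 / 1863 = 2.03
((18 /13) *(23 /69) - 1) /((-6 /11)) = 77 /78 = 0.99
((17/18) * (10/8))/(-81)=-85/5832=-0.01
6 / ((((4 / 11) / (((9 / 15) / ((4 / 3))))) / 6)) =891 / 20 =44.55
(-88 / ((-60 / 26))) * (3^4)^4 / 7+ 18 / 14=8207574849 / 35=234502138.54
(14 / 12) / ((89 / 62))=217 / 267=0.81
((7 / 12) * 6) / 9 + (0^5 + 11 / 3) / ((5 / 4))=3.32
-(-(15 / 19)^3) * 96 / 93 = 108000 / 212629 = 0.51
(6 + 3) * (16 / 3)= 48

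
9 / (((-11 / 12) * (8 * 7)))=-27 / 154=-0.18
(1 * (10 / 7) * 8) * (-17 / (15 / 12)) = -155.43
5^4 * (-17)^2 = 180625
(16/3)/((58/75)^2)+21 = 25161/841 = 29.92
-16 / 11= -1.45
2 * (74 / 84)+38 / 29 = 1871 / 609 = 3.07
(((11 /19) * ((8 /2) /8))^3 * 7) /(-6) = -9317 /329232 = -0.03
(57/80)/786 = 19/20960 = 0.00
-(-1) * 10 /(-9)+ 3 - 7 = -46 /9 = -5.11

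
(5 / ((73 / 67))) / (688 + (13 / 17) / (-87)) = 495465 / 74280347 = 0.01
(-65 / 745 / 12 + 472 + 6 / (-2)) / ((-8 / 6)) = -838559 / 2384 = -351.74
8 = 8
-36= -36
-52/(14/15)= -390/7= -55.71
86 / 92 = 43 / 46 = 0.93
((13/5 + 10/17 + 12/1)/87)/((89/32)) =41312/658155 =0.06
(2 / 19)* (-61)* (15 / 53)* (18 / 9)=-3660 / 1007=-3.63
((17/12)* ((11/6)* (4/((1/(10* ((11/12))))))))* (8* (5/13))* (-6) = -205700/117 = -1758.12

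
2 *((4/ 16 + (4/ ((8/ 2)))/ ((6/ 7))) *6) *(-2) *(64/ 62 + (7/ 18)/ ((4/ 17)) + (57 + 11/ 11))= -2302633/ 1116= -2063.29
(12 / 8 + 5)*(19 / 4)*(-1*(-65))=16055 / 8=2006.88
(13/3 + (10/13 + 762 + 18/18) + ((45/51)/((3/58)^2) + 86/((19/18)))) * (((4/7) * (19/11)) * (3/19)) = 59426608/323323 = 183.80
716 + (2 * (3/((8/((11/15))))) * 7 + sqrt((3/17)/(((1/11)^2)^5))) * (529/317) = 4580173/6340 + 85195979 * sqrt(51)/5389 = 113622.96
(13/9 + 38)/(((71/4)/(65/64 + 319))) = 711.15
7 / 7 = 1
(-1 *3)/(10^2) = -3/100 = -0.03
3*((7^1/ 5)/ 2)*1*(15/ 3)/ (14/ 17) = 51/ 4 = 12.75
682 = 682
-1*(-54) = 54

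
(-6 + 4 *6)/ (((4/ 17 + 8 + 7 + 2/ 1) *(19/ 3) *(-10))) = -459/ 27835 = -0.02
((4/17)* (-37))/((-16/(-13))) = -481/68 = -7.07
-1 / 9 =-0.11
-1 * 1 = -1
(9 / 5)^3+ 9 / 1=1854 / 125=14.83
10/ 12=5/ 6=0.83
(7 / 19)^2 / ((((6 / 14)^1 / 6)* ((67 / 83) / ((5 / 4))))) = 142345 / 48374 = 2.94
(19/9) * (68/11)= 1292/99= 13.05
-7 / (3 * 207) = -7 / 621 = -0.01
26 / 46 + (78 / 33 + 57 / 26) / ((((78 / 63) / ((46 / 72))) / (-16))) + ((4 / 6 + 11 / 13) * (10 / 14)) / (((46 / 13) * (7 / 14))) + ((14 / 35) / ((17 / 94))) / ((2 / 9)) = -2021506973 / 76321245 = -26.49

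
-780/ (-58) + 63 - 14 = 1811/ 29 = 62.45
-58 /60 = -29 /30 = -0.97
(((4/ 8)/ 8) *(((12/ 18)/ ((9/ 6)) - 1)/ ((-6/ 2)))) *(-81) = -15/ 16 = -0.94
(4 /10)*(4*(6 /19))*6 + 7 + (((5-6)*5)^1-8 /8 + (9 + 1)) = 1333 /95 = 14.03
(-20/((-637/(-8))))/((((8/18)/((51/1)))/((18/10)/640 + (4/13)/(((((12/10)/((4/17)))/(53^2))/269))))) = -870475445703/662480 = -1313964.87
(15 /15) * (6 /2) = 3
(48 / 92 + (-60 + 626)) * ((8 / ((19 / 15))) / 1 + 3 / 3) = 1811170 / 437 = 4144.55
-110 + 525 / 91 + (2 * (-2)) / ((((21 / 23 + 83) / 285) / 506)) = -17509031 / 2509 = -6978.49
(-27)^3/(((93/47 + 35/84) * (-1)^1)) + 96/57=8218.72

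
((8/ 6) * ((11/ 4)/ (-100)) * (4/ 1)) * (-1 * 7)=1.03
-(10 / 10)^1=-1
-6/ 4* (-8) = 12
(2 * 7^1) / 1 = 14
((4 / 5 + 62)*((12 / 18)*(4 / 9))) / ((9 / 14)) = 35168 / 1215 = 28.94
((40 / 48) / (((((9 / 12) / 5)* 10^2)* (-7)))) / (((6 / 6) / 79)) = -79 / 126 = -0.63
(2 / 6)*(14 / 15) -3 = -121 / 45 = -2.69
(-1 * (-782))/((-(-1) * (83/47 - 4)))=-36754/105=-350.04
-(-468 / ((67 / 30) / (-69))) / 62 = -484380 / 2077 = -233.21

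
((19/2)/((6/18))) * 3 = 171/2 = 85.50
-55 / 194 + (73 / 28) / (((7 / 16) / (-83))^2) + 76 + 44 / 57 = 356196354151 / 3792894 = 93911.50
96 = 96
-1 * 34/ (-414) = 17/ 207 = 0.08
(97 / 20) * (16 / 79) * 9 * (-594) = -2074248 / 395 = -5251.26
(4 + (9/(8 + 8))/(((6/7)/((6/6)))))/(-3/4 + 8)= 149/232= 0.64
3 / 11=0.27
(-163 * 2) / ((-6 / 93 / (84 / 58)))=212226 / 29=7318.14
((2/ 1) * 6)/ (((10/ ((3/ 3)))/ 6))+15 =111/ 5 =22.20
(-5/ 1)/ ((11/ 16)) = -80/ 11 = -7.27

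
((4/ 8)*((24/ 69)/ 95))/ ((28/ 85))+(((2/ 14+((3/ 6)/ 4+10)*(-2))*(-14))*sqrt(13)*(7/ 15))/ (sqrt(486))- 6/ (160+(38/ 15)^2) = -75937/ 2490026+3941*sqrt(78)/ 1620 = 21.45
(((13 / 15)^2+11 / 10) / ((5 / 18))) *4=3332 / 125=26.66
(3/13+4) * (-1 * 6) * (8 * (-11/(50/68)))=197472/65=3038.03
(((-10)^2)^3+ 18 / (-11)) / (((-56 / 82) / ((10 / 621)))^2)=33019588825 / 59388714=555.99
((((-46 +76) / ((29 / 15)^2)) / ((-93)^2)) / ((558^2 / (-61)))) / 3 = -7625 / 125822348082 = -0.00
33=33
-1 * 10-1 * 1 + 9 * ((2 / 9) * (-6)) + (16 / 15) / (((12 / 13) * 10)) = -5149 / 225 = -22.88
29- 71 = -42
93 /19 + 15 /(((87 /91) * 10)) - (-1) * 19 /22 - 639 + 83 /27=-102868273 /163647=-628.60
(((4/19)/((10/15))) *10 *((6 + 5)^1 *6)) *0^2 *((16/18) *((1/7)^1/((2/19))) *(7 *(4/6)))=0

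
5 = 5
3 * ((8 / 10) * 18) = 216 / 5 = 43.20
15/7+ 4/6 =59/21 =2.81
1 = 1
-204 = -204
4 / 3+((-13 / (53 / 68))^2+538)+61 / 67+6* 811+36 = 3229812475 / 564609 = 5720.44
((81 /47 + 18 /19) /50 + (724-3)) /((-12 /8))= -6439007 /13395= -480.70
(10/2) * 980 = 4900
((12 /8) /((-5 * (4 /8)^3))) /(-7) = 12 /35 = 0.34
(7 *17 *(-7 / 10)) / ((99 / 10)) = -8.41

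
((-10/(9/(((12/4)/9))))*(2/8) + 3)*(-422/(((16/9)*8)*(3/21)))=-231889/384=-603.88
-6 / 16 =-3 / 8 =-0.38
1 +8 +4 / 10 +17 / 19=978 / 95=10.29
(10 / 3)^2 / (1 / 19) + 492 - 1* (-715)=1418.11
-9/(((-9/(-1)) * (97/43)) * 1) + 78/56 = 2579/2716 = 0.95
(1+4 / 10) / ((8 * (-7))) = -1 / 40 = -0.02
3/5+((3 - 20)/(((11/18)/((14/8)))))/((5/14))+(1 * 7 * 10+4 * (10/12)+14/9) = -30106/495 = -60.82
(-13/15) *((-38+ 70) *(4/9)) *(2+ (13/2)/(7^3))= -230464/9261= -24.89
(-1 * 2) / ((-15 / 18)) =12 / 5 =2.40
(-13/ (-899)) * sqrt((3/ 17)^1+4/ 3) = 0.02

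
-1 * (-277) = 277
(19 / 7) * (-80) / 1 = -1520 / 7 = -217.14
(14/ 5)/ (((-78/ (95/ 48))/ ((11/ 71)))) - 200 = -26583863/ 132912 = -200.01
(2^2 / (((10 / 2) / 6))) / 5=24 / 25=0.96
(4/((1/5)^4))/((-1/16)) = -40000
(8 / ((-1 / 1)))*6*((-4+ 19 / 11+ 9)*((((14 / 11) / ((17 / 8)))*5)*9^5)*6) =-704733281280 / 2057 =-342602470.24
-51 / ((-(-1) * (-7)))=51 / 7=7.29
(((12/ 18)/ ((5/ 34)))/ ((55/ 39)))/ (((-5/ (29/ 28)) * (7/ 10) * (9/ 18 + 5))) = -25636/ 148225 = -0.17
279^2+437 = 78278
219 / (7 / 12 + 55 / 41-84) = -107748 / 40381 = -2.67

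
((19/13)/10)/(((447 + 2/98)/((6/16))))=2793/22780160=0.00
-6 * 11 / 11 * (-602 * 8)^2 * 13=-1809120768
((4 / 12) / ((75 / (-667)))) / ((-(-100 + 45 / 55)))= -7337 / 245475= -0.03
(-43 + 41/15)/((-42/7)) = 302/45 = 6.71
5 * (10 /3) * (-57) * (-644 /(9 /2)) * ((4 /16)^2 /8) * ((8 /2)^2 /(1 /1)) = 152950 /9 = 16994.44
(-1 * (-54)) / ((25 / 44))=2376 / 25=95.04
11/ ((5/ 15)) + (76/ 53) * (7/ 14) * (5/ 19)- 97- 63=-6721/ 53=-126.81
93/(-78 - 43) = -93/121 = -0.77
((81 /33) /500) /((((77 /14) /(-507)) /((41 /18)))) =-62361 /60500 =-1.03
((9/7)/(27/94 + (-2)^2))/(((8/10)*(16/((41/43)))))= 86715/3881696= 0.02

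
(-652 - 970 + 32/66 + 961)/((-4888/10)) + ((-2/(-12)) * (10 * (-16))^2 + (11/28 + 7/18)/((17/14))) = 17558081509/4113252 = 4268.66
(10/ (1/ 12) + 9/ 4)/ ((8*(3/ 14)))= 1141/ 16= 71.31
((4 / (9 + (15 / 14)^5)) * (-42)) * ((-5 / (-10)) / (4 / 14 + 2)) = -3.53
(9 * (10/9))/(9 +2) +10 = 120/11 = 10.91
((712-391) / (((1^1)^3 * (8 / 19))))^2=37197801 / 64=581215.64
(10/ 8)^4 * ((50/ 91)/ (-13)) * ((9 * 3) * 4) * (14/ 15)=-28125/ 2704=-10.40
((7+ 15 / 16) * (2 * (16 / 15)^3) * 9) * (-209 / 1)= -13590016 / 375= -36240.04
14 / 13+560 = 7294 / 13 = 561.08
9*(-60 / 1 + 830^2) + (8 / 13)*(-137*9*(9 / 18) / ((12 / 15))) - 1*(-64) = 80588947 / 13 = 6199149.77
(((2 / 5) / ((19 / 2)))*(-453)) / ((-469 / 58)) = 105096 / 44555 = 2.36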